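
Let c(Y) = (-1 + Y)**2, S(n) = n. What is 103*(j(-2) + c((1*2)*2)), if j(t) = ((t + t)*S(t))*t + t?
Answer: -927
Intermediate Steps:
j(t) = t + 2*t**3 (j(t) = ((t + t)*t)*t + t = ((2*t)*t)*t + t = (2*t**2)*t + t = 2*t**3 + t = t + 2*t**3)
103*(j(-2) + c((1*2)*2)) = 103*((-2 + 2*(-2)**3) + (-1 + (1*2)*2)**2) = 103*((-2 + 2*(-8)) + (-1 + 2*2)**2) = 103*((-2 - 16) + (-1 + 4)**2) = 103*(-18 + 3**2) = 103*(-18 + 9) = 103*(-9) = -927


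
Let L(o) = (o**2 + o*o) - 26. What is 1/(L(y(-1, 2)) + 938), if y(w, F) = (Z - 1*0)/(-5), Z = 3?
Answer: 25/22818 ≈ 0.0010956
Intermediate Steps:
y(w, F) = -3/5 (y(w, F) = (3 - 1*0)/(-5) = (3 + 0)*(-1/5) = 3*(-1/5) = -3/5)
L(o) = -26 + 2*o**2 (L(o) = (o**2 + o**2) - 26 = 2*o**2 - 26 = -26 + 2*o**2)
1/(L(y(-1, 2)) + 938) = 1/((-26 + 2*(-3/5)**2) + 938) = 1/((-26 + 2*(9/25)) + 938) = 1/((-26 + 18/25) + 938) = 1/(-632/25 + 938) = 1/(22818/25) = 25/22818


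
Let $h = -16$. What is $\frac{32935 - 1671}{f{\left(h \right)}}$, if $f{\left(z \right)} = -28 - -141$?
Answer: $\frac{31264}{113} \approx 276.67$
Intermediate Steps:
$f{\left(z \right)} = 113$ ($f{\left(z \right)} = -28 + 141 = 113$)
$\frac{32935 - 1671}{f{\left(h \right)}} = \frac{32935 - 1671}{113} = 31264 \cdot \frac{1}{113} = \frac{31264}{113}$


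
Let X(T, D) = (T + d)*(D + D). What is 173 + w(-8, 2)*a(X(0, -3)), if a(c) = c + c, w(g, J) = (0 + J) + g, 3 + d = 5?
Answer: 317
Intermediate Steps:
d = 2 (d = -3 + 5 = 2)
w(g, J) = J + g
X(T, D) = 2*D*(2 + T) (X(T, D) = (T + 2)*(D + D) = (2 + T)*(2*D) = 2*D*(2 + T))
a(c) = 2*c
173 + w(-8, 2)*a(X(0, -3)) = 173 + (2 - 8)*(2*(2*(-3)*(2 + 0))) = 173 - 12*2*(-3)*2 = 173 - 12*(-12) = 173 - 6*(-24) = 173 + 144 = 317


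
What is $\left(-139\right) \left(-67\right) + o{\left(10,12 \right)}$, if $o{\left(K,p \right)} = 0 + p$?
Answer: $9325$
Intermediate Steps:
$o{\left(K,p \right)} = p$
$\left(-139\right) \left(-67\right) + o{\left(10,12 \right)} = \left(-139\right) \left(-67\right) + 12 = 9313 + 12 = 9325$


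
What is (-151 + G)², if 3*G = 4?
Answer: 201601/9 ≈ 22400.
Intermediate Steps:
G = 4/3 (G = (⅓)*4 = 4/3 ≈ 1.3333)
(-151 + G)² = (-151 + 4/3)² = (-449/3)² = 201601/9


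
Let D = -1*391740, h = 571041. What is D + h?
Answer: 179301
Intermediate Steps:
D = -391740
D + h = -391740 + 571041 = 179301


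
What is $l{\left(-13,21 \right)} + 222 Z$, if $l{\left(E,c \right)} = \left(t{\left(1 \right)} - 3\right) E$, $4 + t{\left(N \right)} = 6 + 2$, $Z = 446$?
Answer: $98999$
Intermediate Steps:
$t{\left(N \right)} = 4$ ($t{\left(N \right)} = -4 + \left(6 + 2\right) = -4 + 8 = 4$)
$l{\left(E,c \right)} = E$ ($l{\left(E,c \right)} = \left(4 - 3\right) E = 1 E = E$)
$l{\left(-13,21 \right)} + 222 Z = -13 + 222 \cdot 446 = -13 + 99012 = 98999$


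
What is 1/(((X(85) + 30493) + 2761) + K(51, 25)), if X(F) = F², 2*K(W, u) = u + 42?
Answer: 2/81025 ≈ 2.4684e-5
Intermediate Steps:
K(W, u) = 21 + u/2 (K(W, u) = (u + 42)/2 = (42 + u)/2 = 21 + u/2)
1/(((X(85) + 30493) + 2761) + K(51, 25)) = 1/(((85² + 30493) + 2761) + (21 + (½)*25)) = 1/(((7225 + 30493) + 2761) + (21 + 25/2)) = 1/((37718 + 2761) + 67/2) = 1/(40479 + 67/2) = 1/(81025/2) = 2/81025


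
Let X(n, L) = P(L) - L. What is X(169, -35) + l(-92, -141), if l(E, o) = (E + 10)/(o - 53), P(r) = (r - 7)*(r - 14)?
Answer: 203062/97 ≈ 2093.4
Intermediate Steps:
P(r) = (-14 + r)*(-7 + r) (P(r) = (-7 + r)*(-14 + r) = (-14 + r)*(-7 + r))
X(n, L) = 98 + L**2 - 22*L (X(n, L) = (98 + L**2 - 21*L) - L = 98 + L**2 - 22*L)
l(E, o) = (10 + E)/(-53 + o)
X(169, -35) + l(-92, -141) = (98 + (-35)**2 - 22*(-35)) + (10 - 92)/(-53 - 141) = (98 + 1225 + 770) - 82/(-194) = 2093 - 1/194*(-82) = 2093 + 41/97 = 203062/97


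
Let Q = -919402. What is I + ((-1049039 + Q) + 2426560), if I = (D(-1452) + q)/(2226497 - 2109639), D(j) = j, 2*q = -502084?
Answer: 26767308804/58429 ≈ 4.5812e+5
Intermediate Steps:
q = -251042 (q = (1/2)*(-502084) = -251042)
I = -126247/58429 (I = (-1452 - 251042)/(2226497 - 2109639) = -252494/116858 = -252494*1/116858 = -126247/58429 ≈ -2.1607)
I + ((-1049039 + Q) + 2426560) = -126247/58429 + ((-1049039 - 919402) + 2426560) = -126247/58429 + (-1968441 + 2426560) = -126247/58429 + 458119 = 26767308804/58429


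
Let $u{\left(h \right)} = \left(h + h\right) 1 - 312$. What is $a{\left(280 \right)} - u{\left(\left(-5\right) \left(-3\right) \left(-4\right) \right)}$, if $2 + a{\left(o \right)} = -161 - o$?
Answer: $-11$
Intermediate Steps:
$a{\left(o \right)} = -163 - o$ ($a{\left(o \right)} = -2 - \left(161 + o\right) = -163 - o$)
$u{\left(h \right)} = -312 + 2 h$ ($u{\left(h \right)} = 2 h 1 - 312 = 2 h - 312 = -312 + 2 h$)
$a{\left(280 \right)} - u{\left(\left(-5\right) \left(-3\right) \left(-4\right) \right)} = \left(-163 - 280\right) - \left(-312 + 2 \left(-5\right) \left(-3\right) \left(-4\right)\right) = \left(-163 - 280\right) - \left(-312 + 2 \cdot 15 \left(-4\right)\right) = -443 - \left(-312 + 2 \left(-60\right)\right) = -443 - \left(-312 - 120\right) = -443 - -432 = -443 + 432 = -11$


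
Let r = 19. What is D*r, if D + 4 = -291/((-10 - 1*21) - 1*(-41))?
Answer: -6289/10 ≈ -628.90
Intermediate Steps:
D = -331/10 (D = -4 - 291/((-10 - 1*21) - 1*(-41)) = -4 - 291/((-10 - 21) + 41) = -4 - 291/(-31 + 41) = -4 - 291/10 = -331/10 ≈ -33.100)
D*r = -331/10*19 = -6289/10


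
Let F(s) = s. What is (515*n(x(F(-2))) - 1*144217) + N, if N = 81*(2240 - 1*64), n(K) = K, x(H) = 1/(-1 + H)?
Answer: 95602/3 ≈ 31867.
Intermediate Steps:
N = 176256 (N = 81*(2240 - 64) = 81*2176 = 176256)
(515*n(x(F(-2))) - 1*144217) + N = (515/(-1 - 2) - 1*144217) + 176256 = (515/(-3) - 144217) + 176256 = (515*(-⅓) - 144217) + 176256 = (-515/3 - 144217) + 176256 = -433166/3 + 176256 = 95602/3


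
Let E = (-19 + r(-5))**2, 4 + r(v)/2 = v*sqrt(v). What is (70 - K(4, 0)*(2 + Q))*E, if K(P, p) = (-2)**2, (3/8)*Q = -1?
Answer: 49922/3 + 39240*I*sqrt(5) ≈ 16641.0 + 87743.0*I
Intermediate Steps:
Q = -8/3 (Q = (8/3)*(-1) = -8/3 ≈ -2.6667)
r(v) = -8 + 2*v**(3/2) (r(v) = -8 + 2*(v*sqrt(v)) = -8 + 2*v**(3/2))
K(P, p) = 4
E = (-27 - 10*I*sqrt(5))**2 (E = (-19 + (-8 + 2*(-5)**(3/2)))**2 = (-19 + (-8 + 2*(-5*I*sqrt(5))))**2 = (-19 + (-8 - 10*I*sqrt(5)))**2 = (-27 - 10*I*sqrt(5))**2 ≈ 229.0 + 1207.5*I)
(70 - K(4, 0)*(2 + Q))*E = (70 - 4*(2 - 8/3))*(229 + 540*I*sqrt(5)) = (70 - 4*(-2)/3)*(229 + 540*I*sqrt(5)) = (70 - 1*(-8/3))*(229 + 540*I*sqrt(5)) = (70 + 8/3)*(229 + 540*I*sqrt(5)) = 218*(229 + 540*I*sqrt(5))/3 = 49922/3 + 39240*I*sqrt(5)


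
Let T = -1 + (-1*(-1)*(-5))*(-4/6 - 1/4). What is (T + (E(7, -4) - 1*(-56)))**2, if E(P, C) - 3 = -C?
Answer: 638401/144 ≈ 4433.3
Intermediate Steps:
E(P, C) = 3 - C
T = 43/12 (T = -1 + (1*(-5))*(-4*1/6 - 1*1/4) = -1 - 5*(-2/3 - 1/4) = -1 - 5*(-11/12) = -1 + 55/12 = 43/12 ≈ 3.5833)
(T + (E(7, -4) - 1*(-56)))**2 = (43/12 + ((3 - 1*(-4)) - 1*(-56)))**2 = (43/12 + ((3 + 4) + 56))**2 = (43/12 + (7 + 56))**2 = (43/12 + 63)**2 = (799/12)**2 = 638401/144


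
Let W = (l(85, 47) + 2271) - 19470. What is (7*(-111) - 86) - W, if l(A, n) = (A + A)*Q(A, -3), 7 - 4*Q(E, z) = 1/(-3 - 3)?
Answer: 192377/12 ≈ 16031.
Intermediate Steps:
Q(E, z) = 43/24 (Q(E, z) = 7/4 - 1/(4*(-3 - 3)) = 7/4 - 1/4/(-6) = 7/4 - 1/4*(-1/6) = 7/4 + 1/24 = 43/24)
l(A, n) = 43*A/12 (l(A, n) = (A + A)*(43/24) = (2*A)*(43/24) = 43*A/12)
W = -202733/12 (W = ((43/12)*85 + 2271) - 19470 = (3655/12 + 2271) - 19470 = 30907/12 - 19470 = -202733/12 ≈ -16894.)
(7*(-111) - 86) - W = (7*(-111) - 86) - 1*(-202733/12) = (-777 - 86) + 202733/12 = -863 + 202733/12 = 192377/12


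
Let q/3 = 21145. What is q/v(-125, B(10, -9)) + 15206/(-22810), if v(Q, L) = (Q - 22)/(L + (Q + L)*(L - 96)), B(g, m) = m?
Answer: -3390933204772/558845 ≈ -6.0678e+6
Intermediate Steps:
q = 63435 (q = 3*21145 = 63435)
v(Q, L) = (-22 + Q)/(L + (-96 + L)*(L + Q)) (v(Q, L) = (-22 + Q)/(L + (L + Q)*(-96 + L)) = (-22 + Q)/(L + (-96 + L)*(L + Q)))
q/v(-125, B(10, -9)) + 15206/(-22810) = 63435/(((-22 - 125)/((-9)² - 96*(-125) - 95*(-9) - 9*(-125)))) + 15206/(-22810) = 63435/((-147/(81 + 12000 + 855 + 1125))) + 15206*(-1/22810) = 63435/((-147/14061)) - 7603/11405 = 63435/(((1/14061)*(-147))) - 7603/11405 = 63435/(-49/4687) - 7603/11405 = 63435*(-4687/49) - 7603/11405 = -297319845/49 - 7603/11405 = -3390933204772/558845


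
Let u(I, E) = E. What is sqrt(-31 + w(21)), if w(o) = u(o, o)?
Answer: I*sqrt(10) ≈ 3.1623*I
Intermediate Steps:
w(o) = o
sqrt(-31 + w(21)) = sqrt(-31 + 21) = sqrt(-10) = I*sqrt(10)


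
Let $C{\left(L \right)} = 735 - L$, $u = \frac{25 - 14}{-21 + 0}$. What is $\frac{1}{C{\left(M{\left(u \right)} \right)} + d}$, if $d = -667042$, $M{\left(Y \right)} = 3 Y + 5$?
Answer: $- \frac{7}{4664173} \approx -1.5008 \cdot 10^{-6}$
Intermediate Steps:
$u = - \frac{11}{21}$ ($u = \frac{11}{-21} = 11 \left(- \frac{1}{21}\right) = - \frac{11}{21} \approx -0.52381$)
$M{\left(Y \right)} = 5 + 3 Y$
$\frac{1}{C{\left(M{\left(u \right)} \right)} + d} = \frac{1}{\left(735 - \left(5 + 3 \left(- \frac{11}{21}\right)\right)\right) - 667042} = \frac{1}{\left(735 - \left(5 - \frac{11}{7}\right)\right) - 667042} = \frac{1}{\left(735 - \frac{24}{7}\right) - 667042} = \frac{1}{\frac{5121}{7} - 667042} = \frac{1}{- \frac{4664173}{7}} = - \frac{7}{4664173}$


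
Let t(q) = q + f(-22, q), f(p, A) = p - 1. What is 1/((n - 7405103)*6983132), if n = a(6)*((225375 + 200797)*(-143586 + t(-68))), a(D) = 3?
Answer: -1/1282806574820398420 ≈ -7.7954e-19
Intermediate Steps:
f(p, A) = -1 + p
t(q) = -23 + q (t(q) = q + (-1 - 22) = q - 23 = -23 + q)
n = -183693343332 (n = 3*((225375 + 200797)*(-143586 + (-23 - 68))) = 3*(426172*(-143586 - 91)) = 3*(426172*(-143677)) = 3*(-61231114444) = -183693343332)
1/((n - 7405103)*6983132) = 1/(-183693343332 - 7405103*6983132) = (1/6983132)/(-183700748435) = -1/183700748435*1/6983132 = -1/1282806574820398420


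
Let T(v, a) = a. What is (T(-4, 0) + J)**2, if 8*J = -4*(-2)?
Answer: 1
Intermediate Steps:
J = 1 (J = (-4*(-2))/8 = (1/8)*8 = 1)
(T(-4, 0) + J)**2 = (0 + 1)**2 = 1**2 = 1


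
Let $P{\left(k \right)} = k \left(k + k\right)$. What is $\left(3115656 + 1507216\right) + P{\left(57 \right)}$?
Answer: $4629370$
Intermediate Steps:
$P{\left(k \right)} = 2 k^{2}$ ($P{\left(k \right)} = k 2 k = 2 k^{2}$)
$\left(3115656 + 1507216\right) + P{\left(57 \right)} = \left(3115656 + 1507216\right) + 2 \cdot 57^{2} = 4622872 + 2 \cdot 3249 = 4622872 + 6498 = 4629370$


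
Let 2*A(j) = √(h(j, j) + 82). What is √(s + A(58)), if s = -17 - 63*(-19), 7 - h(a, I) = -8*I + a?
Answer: √(4720 + 6*√55)/2 ≈ 34.513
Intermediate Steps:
h(a, I) = 7 - a + 8*I (h(a, I) = 7 - (-8*I + a) = 7 - (a - 8*I) = 7 + (-a + 8*I) = 7 - a + 8*I)
A(j) = √(89 + 7*j)/2 (A(j) = √((7 - j + 8*j) + 82)/2 = √((7 + 7*j) + 82)/2 = √(89 + 7*j)/2)
s = 1180 (s = -17 + 1197 = 1180)
√(s + A(58)) = √(1180 + √(89 + 7*58)/2) = √(1180 + √(89 + 406)/2) = √(1180 + √495/2) = √(1180 + (3*√55)/2) = √(1180 + 3*√55/2)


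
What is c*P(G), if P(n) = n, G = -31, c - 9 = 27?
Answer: -1116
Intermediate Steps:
c = 36 (c = 9 + 27 = 36)
c*P(G) = 36*(-31) = -1116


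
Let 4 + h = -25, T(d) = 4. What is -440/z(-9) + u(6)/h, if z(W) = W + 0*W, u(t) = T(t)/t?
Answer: 12754/261 ≈ 48.866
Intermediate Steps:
h = -29 (h = -4 - 25 = -29)
u(t) = 4/t
z(W) = W (z(W) = W + 0 = W)
-440/z(-9) + u(6)/h = -440/(-9) + (4/6)/(-29) = -440*(-1/9) + (4*(1/6))*(-1/29) = 440/9 + (2/3)*(-1/29) = 440/9 - 2/87 = 12754/261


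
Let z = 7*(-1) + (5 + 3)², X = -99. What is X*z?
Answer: -5643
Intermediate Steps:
z = 57 (z = -7 + 8² = -7 + 64 = 57)
X*z = -99*57 = -5643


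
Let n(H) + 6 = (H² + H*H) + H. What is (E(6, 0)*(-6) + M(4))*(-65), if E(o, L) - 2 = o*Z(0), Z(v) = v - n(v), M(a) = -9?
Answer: 15405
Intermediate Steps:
n(H) = -6 + H + 2*H² (n(H) = -6 + ((H² + H*H) + H) = -6 + ((H² + H²) + H) = -6 + (2*H² + H) = -6 + (H + 2*H²) = -6 + H + 2*H²)
Z(v) = 6 - 2*v² (Z(v) = v - (-6 + v + 2*v²) = v + (6 - v - 2*v²) = 6 - 2*v²)
E(o, L) = 2 + 6*o (E(o, L) = 2 + o*(6 - 2*0²) = 2 + o*(6 - 2*0) = 2 + o*(6 + 0) = 2 + o*6 = 2 + 6*o)
(E(6, 0)*(-6) + M(4))*(-65) = ((2 + 6*6)*(-6) - 9)*(-65) = ((2 + 36)*(-6) - 9)*(-65) = (38*(-6) - 9)*(-65) = (-228 - 9)*(-65) = -237*(-65) = 15405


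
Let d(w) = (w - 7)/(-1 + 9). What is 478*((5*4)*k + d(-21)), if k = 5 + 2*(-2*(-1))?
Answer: 84367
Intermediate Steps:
d(w) = -7/8 + w/8 (d(w) = (-7 + w)/8 = (-7 + w)*(⅛) = -7/8 + w/8)
k = 9 (k = 5 + 2*2 = 5 + 4 = 9)
478*((5*4)*k + d(-21)) = 478*((5*4)*9 + (-7/8 + (⅛)*(-21))) = 478*(20*9 + (-7/8 - 21/8)) = 478*(180 - 7/2) = 478*(353/2) = 84367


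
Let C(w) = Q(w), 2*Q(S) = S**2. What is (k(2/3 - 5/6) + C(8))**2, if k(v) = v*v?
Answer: 1329409/1296 ≈ 1025.8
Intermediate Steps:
Q(S) = S**2/2
k(v) = v**2
C(w) = w**2/2
(k(2/3 - 5/6) + C(8))**2 = ((2/3 - 5/6)**2 + (1/2)*8**2)**2 = ((2*(1/3) - 5*1/6)**2 + (1/2)*64)**2 = ((2/3 - 5/6)**2 + 32)**2 = ((-1/6)**2 + 32)**2 = (1/36 + 32)**2 = (1153/36)**2 = 1329409/1296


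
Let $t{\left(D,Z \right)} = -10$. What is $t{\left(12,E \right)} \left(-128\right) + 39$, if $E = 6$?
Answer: $1319$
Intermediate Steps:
$t{\left(12,E \right)} \left(-128\right) + 39 = \left(-10\right) \left(-128\right) + 39 = 1280 + 39 = 1319$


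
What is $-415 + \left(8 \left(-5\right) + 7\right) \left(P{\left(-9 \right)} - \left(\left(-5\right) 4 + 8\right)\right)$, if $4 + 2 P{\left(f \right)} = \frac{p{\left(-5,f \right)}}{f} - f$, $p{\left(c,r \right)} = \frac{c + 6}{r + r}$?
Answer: $- \frac{96509}{108} \approx -893.6$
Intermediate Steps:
$p{\left(c,r \right)} = \frac{6 + c}{2 r}$
$P{\left(f \right)} = -2 - \frac{f}{2} + \frac{1}{4 f^{2}}$ ($P{\left(f \right)} = -2 + \frac{\frac{\frac{1}{2} \frac{1}{f} \left(6 - 5\right)}{f} - f}{2} = -2 + \frac{\frac{\frac{1}{2} \frac{1}{f} 1}{f} - f}{2} = -2 + \frac{\frac{\frac{1}{2} \frac{1}{f}}{f} - f}{2} = -2 + \frac{\frac{1}{2 f^{2}} - f}{2} = -2 - \left(\frac{f}{2} - \frac{1}{4 f^{2}}\right) = -2 - \frac{f}{2} + \frac{1}{4 f^{2}}$)
$-415 + \left(8 \left(-5\right) + 7\right) \left(P{\left(-9 \right)} - \left(\left(-5\right) 4 + 8\right)\right) = -415 + \left(8 \left(-5\right) + 7\right) \left(\left(-2 - - \frac{9}{2} + \frac{1}{4 \cdot 81}\right) - \left(\left(-5\right) 4 + 8\right)\right) = -415 + \left(-40 + 7\right) \left(\left(-2 + \frac{9}{2} + \frac{1}{4} \cdot \frac{1}{81}\right) - \left(-20 + 8\right)\right) = -415 - 33 \left(\left(-2 + \frac{9}{2} + \frac{1}{324}\right) - -12\right) = -415 - 33 \left(\frac{811}{324} + 12\right) = -415 - \frac{51689}{108} = - \frac{96509}{108}$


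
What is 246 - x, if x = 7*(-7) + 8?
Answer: 287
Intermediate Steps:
x = -41 (x = -49 + 8 = -41)
246 - x = 246 - 1*(-41) = 246 + 41 = 287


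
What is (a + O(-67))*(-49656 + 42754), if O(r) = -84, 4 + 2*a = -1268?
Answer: 4969440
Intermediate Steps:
a = -636 (a = -2 + (1/2)*(-1268) = -2 - 634 = -636)
(a + O(-67))*(-49656 + 42754) = (-636 - 84)*(-49656 + 42754) = -720*(-6902) = 4969440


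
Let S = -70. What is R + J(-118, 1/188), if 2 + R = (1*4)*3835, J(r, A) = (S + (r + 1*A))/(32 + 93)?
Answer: 360407657/23500 ≈ 15337.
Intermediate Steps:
J(r, A) = -14/25 + A/125 + r/125 (J(r, A) = (-70 + (r + 1*A))/(32 + 93) = (-70 + (r + A))/125 = (-70 + (A + r))*(1/125) = (-70 + A + r)*(1/125) = -14/25 + A/125 + r/125)
R = 15338 (R = -2 + (1*4)*3835 = -2 + 4*3835 = -2 + 15340 = 15338)
R + J(-118, 1/188) = 15338 + (-14/25 + (1/125)/188 + (1/125)*(-118)) = 15338 + (-14/25 + (1/125)*(1/188) - 118/125) = 15338 + (-14/25 + 1/23500 - 118/125) = 15338 - 35343/23500 = 360407657/23500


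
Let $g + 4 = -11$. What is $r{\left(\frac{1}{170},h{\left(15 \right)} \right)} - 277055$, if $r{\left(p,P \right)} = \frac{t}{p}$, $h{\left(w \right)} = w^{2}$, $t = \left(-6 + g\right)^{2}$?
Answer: $-202085$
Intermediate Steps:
$g = -15$ ($g = -4 - 11 = -15$)
$t = 441$ ($t = \left(-6 - 15\right)^{2} = \left(-21\right)^{2} = 441$)
$r{\left(p,P \right)} = \frac{441}{p}$
$r{\left(\frac{1}{170},h{\left(15 \right)} \right)} - 277055 = \frac{441}{\frac{1}{170}} - 277055 = 441 \frac{1}{\frac{1}{170}} - 277055 = 441 \cdot 170 - 277055 = 74970 - 277055 = -202085$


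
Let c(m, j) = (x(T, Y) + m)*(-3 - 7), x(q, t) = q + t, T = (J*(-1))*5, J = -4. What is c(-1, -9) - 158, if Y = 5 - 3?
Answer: -368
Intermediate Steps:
T = 20 (T = -4*(-1)*5 = 4*5 = 20)
Y = 2
c(m, j) = -220 - 10*m (c(m, j) = ((20 + 2) + m)*(-3 - 7) = (22 + m)*(-10) = -220 - 10*m)
c(-1, -9) - 158 = (-220 - 10*(-1)) - 158 = (-220 + 10) - 158 = -210 - 158 = -368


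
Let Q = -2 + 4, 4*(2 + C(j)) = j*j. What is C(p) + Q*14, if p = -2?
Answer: 27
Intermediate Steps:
C(j) = -2 + j²/4 (C(j) = -2 + (j*j)/4 = -2 + j²/4)
Q = 2
C(p) + Q*14 = (-2 + (¼)*(-2)²) + 2*14 = (-2 + (¼)*4) + 28 = (-2 + 1) + 28 = -1 + 28 = 27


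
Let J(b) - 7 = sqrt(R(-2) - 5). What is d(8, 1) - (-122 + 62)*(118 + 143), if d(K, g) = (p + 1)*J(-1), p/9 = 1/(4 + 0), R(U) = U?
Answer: 62731/4 + 13*I*sqrt(7)/4 ≈ 15683.0 + 8.5987*I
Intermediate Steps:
J(b) = 7 + I*sqrt(7) (J(b) = 7 + sqrt(-2 - 5) = 7 + sqrt(-7) = 7 + I*sqrt(7))
p = 9/4 (p = 9/(4 + 0) = 9/4 ≈ 2.2500)
d(K, g) = 91/4 + 13*I*sqrt(7)/4 (d(K, g) = (9/4 + 1)*(7 + I*sqrt(7)) = 13*(7 + I*sqrt(7))/4 = 91/4 + 13*I*sqrt(7)/4)
d(8, 1) - (-122 + 62)*(118 + 143) = (91/4 + 13*I*sqrt(7)/4) - (-122 + 62)*(118 + 143) = (91/4 + 13*I*sqrt(7)/4) - (-60)*261 = (91/4 + 13*I*sqrt(7)/4) - 1*(-15660) = (91/4 + 13*I*sqrt(7)/4) + 15660 = 62731/4 + 13*I*sqrt(7)/4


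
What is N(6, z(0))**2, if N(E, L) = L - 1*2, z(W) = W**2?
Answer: 4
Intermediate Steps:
N(E, L) = -2 + L (N(E, L) = L - 2 = -2 + L)
N(6, z(0))**2 = (-2 + 0**2)**2 = (-2 + 0)**2 = (-2)**2 = 4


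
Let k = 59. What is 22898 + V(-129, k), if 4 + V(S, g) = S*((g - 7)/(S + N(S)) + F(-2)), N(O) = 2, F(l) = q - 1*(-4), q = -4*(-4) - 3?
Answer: 2635735/127 ≈ 20754.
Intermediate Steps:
q = 13 (q = 16 - 3 = 13)
F(l) = 17 (F(l) = 13 - 1*(-4) = 13 + 4 = 17)
V(S, g) = -4 + S*(17 + (-7 + g)/(2 + S)) (V(S, g) = -4 + S*((g - 7)/(S + 2) + 17) = -4 + S*((-7 + g)/(2 + S) + 17) = -4 + S*(17 + (-7 + g)/(2 + S)))
22898 + V(-129, k) = 22898 + (-8 + 17*(-129)² + 23*(-129) - 129*59)/(2 - 129) = 22898 + (-8 + 17*16641 - 2967 - 7611)/(-127) = 22898 - (-8 + 282897 - 2967 - 7611)/127 = 22898 - 1/127*272311 = 22898 - 272311/127 = 2635735/127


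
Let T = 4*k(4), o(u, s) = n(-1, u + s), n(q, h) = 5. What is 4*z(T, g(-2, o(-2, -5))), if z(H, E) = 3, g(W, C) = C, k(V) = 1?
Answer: 12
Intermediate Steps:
o(u, s) = 5
T = 4 (T = 4*1 = 4)
4*z(T, g(-2, o(-2, -5))) = 4*3 = 12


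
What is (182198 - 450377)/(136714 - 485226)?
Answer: 268179/348512 ≈ 0.76950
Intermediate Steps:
(182198 - 450377)/(136714 - 485226) = -268179/(-348512) = -268179*(-1/348512) = 268179/348512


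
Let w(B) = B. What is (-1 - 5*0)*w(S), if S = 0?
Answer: 0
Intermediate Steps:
(-1 - 5*0)*w(S) = (-1 - 5*0)*0 = (-1 + 0)*0 = -1*0 = 0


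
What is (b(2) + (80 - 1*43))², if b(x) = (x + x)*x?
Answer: 2025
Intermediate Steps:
b(x) = 2*x² (b(x) = (2*x)*x = 2*x²)
(b(2) + (80 - 1*43))² = (2*2² + (80 - 1*43))² = (2*4 + (80 - 43))² = (8 + 37)² = 45² = 2025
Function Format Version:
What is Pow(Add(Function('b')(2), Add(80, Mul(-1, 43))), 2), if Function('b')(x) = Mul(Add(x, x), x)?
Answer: 2025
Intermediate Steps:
Function('b')(x) = Mul(2, Pow(x, 2)) (Function('b')(x) = Mul(Mul(2, x), x) = Mul(2, Pow(x, 2)))
Pow(Add(Function('b')(2), Add(80, Mul(-1, 43))), 2) = Pow(Add(Mul(2, Pow(2, 2)), Add(80, Mul(-1, 43))), 2) = Pow(Add(Mul(2, 4), Add(80, -43)), 2) = Pow(Add(8, 37), 2) = Pow(45, 2) = 2025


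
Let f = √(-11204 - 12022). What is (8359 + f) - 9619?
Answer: -1260 + 7*I*√474 ≈ -1260.0 + 152.4*I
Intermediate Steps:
f = 7*I*√474 (f = √(-23226) = 7*I*√474 ≈ 152.4*I)
(8359 + f) - 9619 = (8359 + 7*I*√474) - 9619 = -1260 + 7*I*√474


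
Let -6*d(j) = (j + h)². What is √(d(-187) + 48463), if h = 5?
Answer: √386481/3 ≈ 207.23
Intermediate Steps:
d(j) = -(5 + j)²/6 (d(j) = -(j + 5)²/6 = -(5 + j)²/6)
√(d(-187) + 48463) = √(-(5 - 187)²/6 + 48463) = √(-⅙*(-182)² + 48463) = √(-⅙*33124 + 48463) = √(-16562/3 + 48463) = √(128827/3) = √386481/3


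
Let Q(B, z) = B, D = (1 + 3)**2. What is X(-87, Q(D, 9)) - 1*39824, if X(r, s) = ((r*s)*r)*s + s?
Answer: 1897856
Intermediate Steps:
D = 16 (D = 4**2 = 16)
X(r, s) = s + r**2*s**2 (X(r, s) = (s*r**2)*s + s = r**2*s**2 + s = s + r**2*s**2)
X(-87, Q(D, 9)) - 1*39824 = 16*(1 + 16*(-87)**2) - 1*39824 = 16*(1 + 16*7569) - 39824 = 16*(1 + 121104) - 39824 = 16*121105 - 39824 = 1937680 - 39824 = 1897856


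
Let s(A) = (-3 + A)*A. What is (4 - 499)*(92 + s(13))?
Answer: -109890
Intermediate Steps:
s(A) = A*(-3 + A)
(4 - 499)*(92 + s(13)) = (4 - 499)*(92 + 13*(-3 + 13)) = -495*(92 + 13*10) = -495*(92 + 130) = -495*222 = -109890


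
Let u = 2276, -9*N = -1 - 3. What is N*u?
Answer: 9104/9 ≈ 1011.6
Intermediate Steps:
N = 4/9 (N = -(-1 - 3)/9 = -⅑*(-4) = 4/9 ≈ 0.44444)
N*u = (4/9)*2276 = 9104/9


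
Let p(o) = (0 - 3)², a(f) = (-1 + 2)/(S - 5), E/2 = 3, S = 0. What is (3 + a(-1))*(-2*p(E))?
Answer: -252/5 ≈ -50.400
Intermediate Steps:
E = 6 (E = 2*3 = 6)
a(f) = -⅕ (a(f) = (-1 + 2)/(0 - 5) = 1/(-5) = 1*(-⅕) = -⅕)
p(o) = 9 (p(o) = (-3)² = 9)
(3 + a(-1))*(-2*p(E)) = (3 - ⅕)*(-2*9) = (14/5)*(-18) = -252/5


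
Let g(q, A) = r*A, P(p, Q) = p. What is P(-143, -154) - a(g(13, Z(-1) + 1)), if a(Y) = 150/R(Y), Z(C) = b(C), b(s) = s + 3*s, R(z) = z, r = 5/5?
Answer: -93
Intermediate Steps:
r = 1 (r = 5*(⅕) = 1)
b(s) = 4*s
Z(C) = 4*C
g(q, A) = A (g(q, A) = 1*A = A)
a(Y) = 150/Y
P(-143, -154) - a(g(13, Z(-1) + 1)) = -143 - 150/(4*(-1) + 1) = -143 - 150/(-4 + 1) = -143 - 150/(-3) = -143 - 150*(-1)/3 = -143 - 1*(-50) = -143 + 50 = -93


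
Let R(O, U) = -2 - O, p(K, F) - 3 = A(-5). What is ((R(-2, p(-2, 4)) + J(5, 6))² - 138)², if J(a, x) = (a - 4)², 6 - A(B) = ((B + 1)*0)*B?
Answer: 18769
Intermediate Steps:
A(B) = 6 (A(B) = 6 - (B + 1)*0*B = 6 - (1 + B)*0*B = 6 - 0*B = 6 - 1*0 = 6 + 0 = 6)
p(K, F) = 9 (p(K, F) = 3 + 6 = 9)
J(a, x) = (-4 + a)²
((R(-2, p(-2, 4)) + J(5, 6))² - 138)² = (((-2 - 1*(-2)) + (-4 + 5)²)² - 138)² = (((-2 + 2) + 1²)² - 138)² = ((0 + 1)² - 138)² = (1² - 138)² = (1 - 138)² = (-137)² = 18769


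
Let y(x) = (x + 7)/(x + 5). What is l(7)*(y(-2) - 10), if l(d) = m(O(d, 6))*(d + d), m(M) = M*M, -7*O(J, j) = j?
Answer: -600/7 ≈ -85.714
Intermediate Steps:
y(x) = (7 + x)/(5 + x)
O(J, j) = -j/7
m(M) = M²
l(d) = 72*d/49 (l(d) = (-⅐*6)²*(d + d) = (-6/7)²*(2*d) = 36*(2*d)/49 = 72*d/49)
l(7)*(y(-2) - 10) = ((72/49)*7)*((7 - 2)/(5 - 2) - 10) = 72*(5/3 - 10)/7 = (72/7)*(-25/3) = -600/7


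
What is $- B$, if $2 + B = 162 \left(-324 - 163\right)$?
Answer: $78896$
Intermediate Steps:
$B = -78896$ ($B = -2 + 162 \left(-324 - 163\right) = -2 + 162 \left(-487\right) = -2 - 78894 = -78896$)
$- B = \left(-1\right) \left(-78896\right) = 78896$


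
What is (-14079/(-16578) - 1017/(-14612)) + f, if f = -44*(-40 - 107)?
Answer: 261169376437/40372956 ≈ 6468.9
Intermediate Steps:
f = 6468 (f = -44*(-147) = 6468)
(-14079/(-16578) - 1017/(-14612)) + f = (-14079/(-16578) - 1017/(-14612)) + 6468 = (-14079*(-1/16578) - 1017*(-1/14612)) + 6468 = (4693/5526 + 1017/14612) + 6468 = 37097029/40372956 + 6468 = 261169376437/40372956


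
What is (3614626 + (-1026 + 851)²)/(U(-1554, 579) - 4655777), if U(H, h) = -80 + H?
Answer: -3645251/4657411 ≈ -0.78268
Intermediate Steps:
(3614626 + (-1026 + 851)²)/(U(-1554, 579) - 4655777) = (3614626 + (-1026 + 851)²)/((-80 - 1554) - 4655777) = (3614626 + (-175)²)/(-1634 - 4655777) = (3614626 + 30625)/(-4657411) = 3645251*(-1/4657411) = -3645251/4657411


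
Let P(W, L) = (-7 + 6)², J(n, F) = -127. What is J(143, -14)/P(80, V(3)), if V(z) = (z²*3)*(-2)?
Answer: -127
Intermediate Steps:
V(z) = -6*z² (V(z) = (3*z²)*(-2) = -6*z²)
P(W, L) = 1 (P(W, L) = (-1)² = 1)
J(143, -14)/P(80, V(3)) = -127/1 = -127*1 = -127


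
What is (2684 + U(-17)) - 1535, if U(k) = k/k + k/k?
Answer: 1151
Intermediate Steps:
U(k) = 2 (U(k) = 1 + 1 = 2)
(2684 + U(-17)) - 1535 = (2684 + 2) - 1535 = 2686 - 1535 = 1151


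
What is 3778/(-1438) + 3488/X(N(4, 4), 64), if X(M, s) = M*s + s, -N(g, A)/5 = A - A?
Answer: 74593/1438 ≈ 51.873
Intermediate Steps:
N(g, A) = 0 (N(g, A) = -5*(A - A) = -5*0 = 0)
X(M, s) = s + M*s
3778/(-1438) + 3488/X(N(4, 4), 64) = 3778/(-1438) + 3488/((64*(1 + 0))) = 3778*(-1/1438) + 3488/((64*1)) = -1889/719 + 3488/64 = -1889/719 + 3488*(1/64) = -1889/719 + 109/2 = 74593/1438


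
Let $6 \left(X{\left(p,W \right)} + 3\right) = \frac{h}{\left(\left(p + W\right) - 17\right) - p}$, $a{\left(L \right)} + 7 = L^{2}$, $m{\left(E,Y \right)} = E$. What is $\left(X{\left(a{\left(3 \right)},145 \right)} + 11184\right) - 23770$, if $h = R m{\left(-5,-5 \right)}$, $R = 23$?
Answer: $- \frac{9668467}{768} \approx -12589.0$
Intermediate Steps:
$a{\left(L \right)} = -7 + L^{2}$
$h = -115$ ($h = 23 \left(-5\right) = -115$)
$X{\left(p,W \right)} = -3 - \frac{115}{6 \left(-17 + W\right)}$ ($X{\left(p,W \right)} = -3 + \frac{\left(-115\right) \frac{1}{\left(\left(p + W\right) - 17\right) - p}}{6} = -3 + \frac{\left(-115\right) \frac{1}{\left(\left(W + p\right) - 17\right) - p}}{6} = -3 + \frac{\left(-115\right) \frac{1}{\left(-17 + W + p\right) - p}}{6} = -3 + \frac{\left(-115\right) \frac{1}{-17 + W}}{6} = -3 - \frac{115}{6 \left(-17 + W\right)}$)
$\left(X{\left(a{\left(3 \right)},145 \right)} + 11184\right) - 23770 = \left(\frac{191 - 2610}{6 \left(-17 + 145\right)} + 11184\right) - 23770 = \left(\frac{191 - 2610}{6 \cdot 128} + 11184\right) - 23770 = \left(\frac{1}{6} \cdot \frac{1}{128} \left(-2419\right) + 11184\right) - 23770 = \left(- \frac{2419}{768} + 11184\right) - 23770 = \frac{8586893}{768} - 23770 = - \frac{9668467}{768}$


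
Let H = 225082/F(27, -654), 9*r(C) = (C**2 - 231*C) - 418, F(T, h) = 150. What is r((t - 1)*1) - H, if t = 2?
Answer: -117941/75 ≈ -1572.5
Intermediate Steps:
r(C) = -418/9 - 77*C/3 + C**2/9 (r(C) = ((C**2 - 231*C) - 418)/9 = (-418 + C**2 - 231*C)/9 = -418/9 - 77*C/3 + C**2/9)
H = 112541/75 (H = 225082/150 = 225082*(1/150) = 112541/75 ≈ 1500.5)
r((t - 1)*1) - H = (-418/9 - 77*(2 - 1)/3 + ((2 - 1)*1)**2/9) - 1*112541/75 = (-418/9 - 77/3 + (1*1)**2/9) - 112541/75 = (-418/9 - 77/3*1 + (1/9)*1**2) - 112541/75 = (-418/9 - 77/3 + (1/9)*1) - 112541/75 = (-418/9 - 77/3 + 1/9) - 112541/75 = -72 - 112541/75 = -117941/75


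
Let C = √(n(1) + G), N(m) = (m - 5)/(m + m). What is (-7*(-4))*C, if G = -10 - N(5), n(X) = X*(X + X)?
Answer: 56*I*√2 ≈ 79.196*I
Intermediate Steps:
n(X) = 2*X² (n(X) = X*(2*X) = 2*X²)
N(m) = (-5 + m)/(2*m) (N(m) = (-5 + m)/((2*m)) = (-5 + m)*(1/(2*m)) = (-5 + m)/(2*m))
G = -10 (G = -10 - (-5 + 5)/(2*5) = -10 - 0/(2*5) = -10 - 1*0 = -10 + 0 = -10)
C = 2*I*√2 (C = √(2*1² - 10) = √(2*1 - 10) = √(2 - 10) = √(-8) = 2*I*√2 ≈ 2.8284*I)
(-7*(-4))*C = (-7*(-4))*(2*I*√2) = 28*(2*I*√2) = 56*I*√2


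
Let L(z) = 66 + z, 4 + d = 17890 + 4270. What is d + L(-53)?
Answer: 22169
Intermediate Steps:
d = 22156 (d = -4 + (17890 + 4270) = -4 + 22160 = 22156)
d + L(-53) = 22156 + (66 - 53) = 22156 + 13 = 22169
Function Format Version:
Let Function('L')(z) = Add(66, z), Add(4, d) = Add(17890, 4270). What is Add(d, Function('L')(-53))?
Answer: 22169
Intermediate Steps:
d = 22156 (d = Add(-4, Add(17890, 4270)) = Add(-4, 22160) = 22156)
Add(d, Function('L')(-53)) = Add(22156, Add(66, -53)) = Add(22156, 13) = 22169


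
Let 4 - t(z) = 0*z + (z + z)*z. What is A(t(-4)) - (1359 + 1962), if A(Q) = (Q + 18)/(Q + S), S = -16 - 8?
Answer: -86341/26 ≈ -3320.8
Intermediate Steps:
S = -24
t(z) = 4 - 2*z² (t(z) = 4 - (0*z + (z + z)*z) = 4 - (0 + (2*z)*z) = 4 - (0 + 2*z²) = 4 - 2*z²)
A(Q) = (18 + Q)/(-24 + Q) (A(Q) = (Q + 18)/(Q - 24) = (18 + Q)/(-24 + Q))
A(t(-4)) - (1359 + 1962) = (18 + (4 - 2*(-4)²))/(-24 + (4 - 2*(-4)²)) - (1359 + 1962) = (18 + (4 - 2*16))/(-24 + (4 - 2*16)) - 1*3321 = (18 + (4 - 32))/(-24 + (4 - 32)) - 3321 = (18 - 28)/(-24 - 28) - 3321 = -10/(-52) - 3321 = -1/52*(-10) - 3321 = 5/26 - 3321 = -86341/26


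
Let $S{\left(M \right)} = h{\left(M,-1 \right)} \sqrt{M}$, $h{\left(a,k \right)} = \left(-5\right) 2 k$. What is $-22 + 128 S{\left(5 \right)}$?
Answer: $-22 + 1280 \sqrt{5} \approx 2840.2$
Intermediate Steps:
$h{\left(a,k \right)} = - 10 k$
$S{\left(M \right)} = 10 \sqrt{M}$ ($S{\left(M \right)} = \left(-10\right) \left(-1\right) \sqrt{M} = 10 \sqrt{M}$)
$-22 + 128 S{\left(5 \right)} = -22 + 128 \cdot 10 \sqrt{5} = -22 + 1280 \sqrt{5}$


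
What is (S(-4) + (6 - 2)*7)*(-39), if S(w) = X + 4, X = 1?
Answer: -1287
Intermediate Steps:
S(w) = 5 (S(w) = 1 + 4 = 5)
(S(-4) + (6 - 2)*7)*(-39) = (5 + (6 - 2)*7)*(-39) = (5 + 4*7)*(-39) = (5 + 28)*(-39) = 33*(-39) = -1287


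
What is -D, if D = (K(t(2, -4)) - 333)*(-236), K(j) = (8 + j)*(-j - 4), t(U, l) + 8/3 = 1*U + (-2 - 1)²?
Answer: -1135160/9 ≈ -1.2613e+5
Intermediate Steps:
t(U, l) = 19/3 + U (t(U, l) = -8/3 + (1*U + (-2 - 1)²) = -8/3 + (U + (-3)²) = -8/3 + (U + 9) = -8/3 + (9 + U) = 19/3 + U)
K(j) = (-4 - j)*(8 + j) (K(j) = (8 + j)*(-4 - j) = (-4 - j)*(8 + j))
D = 1135160/9 (D = ((-32 - (19/3 + 2)² - 12*(19/3 + 2)) - 333)*(-236) = ((-32 - (25/3)² - 12*25/3) - 333)*(-236) = ((-32 - 1*625/9 - 100) - 333)*(-236) = ((-32 - 625/9 - 100) - 333)*(-236) = (-1813/9 - 333)*(-236) = -4810/9*(-236) = 1135160/9 ≈ 1.2613e+5)
-D = -1*1135160/9 = -1135160/9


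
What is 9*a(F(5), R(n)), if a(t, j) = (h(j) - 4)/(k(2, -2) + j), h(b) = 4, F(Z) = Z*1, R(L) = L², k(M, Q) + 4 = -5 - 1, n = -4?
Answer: 0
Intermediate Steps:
k(M, Q) = -10 (k(M, Q) = -4 + (-5 - 1) = -4 - 6 = -10)
F(Z) = Z
a(t, j) = 0 (a(t, j) = (4 - 4)/(-10 + j) = 0/(-10 + j) = 0)
9*a(F(5), R(n)) = 9*0 = 0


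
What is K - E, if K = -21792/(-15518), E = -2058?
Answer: 15978918/7759 ≈ 2059.4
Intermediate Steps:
K = 10896/7759 (K = -21792*(-1/15518) = 10896/7759 ≈ 1.4043)
K - E = 10896/7759 - 1*(-2058) = 10896/7759 + 2058 = 15978918/7759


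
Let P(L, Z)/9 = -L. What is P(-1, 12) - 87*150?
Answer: -13041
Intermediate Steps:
P(L, Z) = -9*L (P(L, Z) = 9*(-L) = -9*L)
P(-1, 12) - 87*150 = -9*(-1) - 87*150 = 9 - 13050 = -13041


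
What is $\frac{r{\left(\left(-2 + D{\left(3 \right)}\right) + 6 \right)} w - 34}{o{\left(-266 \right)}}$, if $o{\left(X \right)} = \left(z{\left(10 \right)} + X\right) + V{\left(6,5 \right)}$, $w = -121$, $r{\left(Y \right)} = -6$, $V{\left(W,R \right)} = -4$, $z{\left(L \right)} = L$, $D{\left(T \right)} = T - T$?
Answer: $- \frac{173}{65} \approx -2.6615$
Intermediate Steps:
$D{\left(T \right)} = 0$
$o{\left(X \right)} = 6 + X$ ($o{\left(X \right)} = \left(10 + X\right) - 4 = 6 + X$)
$\frac{r{\left(\left(-2 + D{\left(3 \right)}\right) + 6 \right)} w - 34}{o{\left(-266 \right)}} = \frac{\left(-6\right) \left(-121\right) - 34}{6 - 266} = \frac{726 - 34}{-260} = 692 \left(- \frac{1}{260}\right) = - \frac{173}{65}$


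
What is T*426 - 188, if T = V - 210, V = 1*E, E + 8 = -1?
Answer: -93482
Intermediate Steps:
E = -9 (E = -8 - 1 = -9)
V = -9 (V = 1*(-9) = -9)
T = -219 (T = -9 - 210 = -219)
T*426 - 188 = -219*426 - 188 = -93294 - 188 = -93482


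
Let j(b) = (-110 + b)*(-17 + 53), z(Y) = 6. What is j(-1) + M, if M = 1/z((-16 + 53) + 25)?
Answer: -23975/6 ≈ -3995.8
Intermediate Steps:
j(b) = -3960 + 36*b (j(b) = (-110 + b)*36 = -3960 + 36*b)
M = ⅙ (M = 1/6 = ⅙ ≈ 0.16667)
j(-1) + M = (-3960 + 36*(-1)) + ⅙ = (-3960 - 36) + ⅙ = -3996 + ⅙ = -23975/6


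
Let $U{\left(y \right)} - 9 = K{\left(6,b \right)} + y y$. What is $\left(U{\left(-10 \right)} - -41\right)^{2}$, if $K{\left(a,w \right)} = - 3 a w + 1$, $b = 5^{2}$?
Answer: $89401$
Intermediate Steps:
$b = 25$
$K{\left(a,w \right)} = 1 - 3 a w$ ($K{\left(a,w \right)} = - 3 a w + 1 = 1 - 3 a w$)
$U{\left(y \right)} = -440 + y^{2}$ ($U{\left(y \right)} = 9 + \left(\left(1 - 18 \cdot 25\right) + y y\right) = 9 + \left(\left(1 - 450\right) + y^{2}\right) = 9 + \left(-449 + y^{2}\right) = -440 + y^{2}$)
$\left(U{\left(-10 \right)} - -41\right)^{2} = \left(\left(-440 + \left(-10\right)^{2}\right) - -41\right)^{2} = \left(\left(-440 + 100\right) + 41\right)^{2} = \left(-340 + 41\right)^{2} = \left(-299\right)^{2} = 89401$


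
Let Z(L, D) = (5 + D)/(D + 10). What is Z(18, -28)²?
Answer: 529/324 ≈ 1.6327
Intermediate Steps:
Z(L, D) = (5 + D)/(10 + D)
Z(18, -28)² = ((5 - 28)/(10 - 28))² = (-23/(-18))² = (-1/18*(-23))² = (23/18)² = 529/324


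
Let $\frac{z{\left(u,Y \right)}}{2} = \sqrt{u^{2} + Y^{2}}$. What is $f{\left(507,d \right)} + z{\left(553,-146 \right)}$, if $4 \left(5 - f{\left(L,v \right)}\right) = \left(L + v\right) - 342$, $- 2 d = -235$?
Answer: $- \frac{525}{8} + 10 \sqrt{13085} \approx 1078.3$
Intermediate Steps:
$d = \frac{235}{2}$ ($d = \left(- \frac{1}{2}\right) \left(-235\right) = \frac{235}{2} \approx 117.5$)
$z{\left(u,Y \right)} = 2 \sqrt{Y^{2} + u^{2}}$ ($z{\left(u,Y \right)} = 2 \sqrt{u^{2} + Y^{2}} = 2 \sqrt{Y^{2} + u^{2}}$)
$f{\left(L,v \right)} = \frac{181}{2} - \frac{L}{4} - \frac{v}{4}$ ($f{\left(L,v \right)} = 5 - \frac{\left(L + v\right) - 342}{4} = 5 - \frac{-342 + L + v}{4} = 5 - \left(- \frac{171}{2} + \frac{L}{4} + \frac{v}{4}\right) = \frac{181}{2} - \frac{L}{4} - \frac{v}{4}$)
$f{\left(507,d \right)} + z{\left(553,-146 \right)} = \left(\frac{181}{2} - \frac{507}{4} - \frac{235}{8}\right) + 2 \sqrt{\left(-146\right)^{2} + 553^{2}} = \left(\frac{181}{2} - \frac{507}{4} - \frac{235}{8}\right) + 2 \sqrt{21316 + 305809} = - \frac{525}{8} + 2 \sqrt{327125} = - \frac{525}{8} + 2 \cdot 5 \sqrt{13085} = - \frac{525}{8} + 10 \sqrt{13085}$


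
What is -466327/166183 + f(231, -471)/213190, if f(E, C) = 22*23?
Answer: -49666082266/17714276885 ≈ -2.8037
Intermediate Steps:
f(E, C) = 506
-466327/166183 + f(231, -471)/213190 = -466327/166183 + 506/213190 = -466327*1/166183 + 506*(1/213190) = -466327/166183 + 253/106595 = -49666082266/17714276885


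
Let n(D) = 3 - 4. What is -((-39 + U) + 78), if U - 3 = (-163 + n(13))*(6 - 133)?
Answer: -20870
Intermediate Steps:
n(D) = -1
U = 20831 (U = 3 + (-163 - 1)*(6 - 133) = 3 - 164*(-127) = 3 + 20828 = 20831)
-((-39 + U) + 78) = -((-39 + 20831) + 78) = -(20792 + 78) = -1*20870 = -20870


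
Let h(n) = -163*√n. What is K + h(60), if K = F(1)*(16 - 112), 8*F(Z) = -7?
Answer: 84 - 326*√15 ≈ -1178.6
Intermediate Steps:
F(Z) = -7/8 (F(Z) = (⅛)*(-7) = -7/8)
K = 84 (K = -7*(16 - 112)/8 = -7/8*(-96) = 84)
K + h(60) = 84 - 326*√15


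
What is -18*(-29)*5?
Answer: 2610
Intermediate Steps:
-18*(-29)*5 = 522*5 = 2610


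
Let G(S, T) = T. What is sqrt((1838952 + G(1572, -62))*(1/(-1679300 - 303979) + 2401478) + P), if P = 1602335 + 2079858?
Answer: sqrt(17370101346161042425679223)/1983279 ≈ 2.1014e+6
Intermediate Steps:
P = 3682193
sqrt((1838952 + G(1572, -62))*(1/(-1679300 - 303979) + 2401478) + P) = sqrt((1838952 - 62)*(1/(-1679300 - 303979) + 2401478) + 3682193) = sqrt(1838890*(1/(-1983279) + 2401478) + 3682193) = sqrt(1838890*(-1/1983279 + 2401478) + 3682193) = sqrt(1838890*(4762800886361/1983279) + 3682193) = sqrt(8758266921920379290/1983279 + 3682193) = sqrt(8758274224736430137/1983279) = sqrt(17370101346161042425679223)/1983279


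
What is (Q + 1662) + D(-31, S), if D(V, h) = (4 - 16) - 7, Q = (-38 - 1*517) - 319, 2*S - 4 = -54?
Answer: 769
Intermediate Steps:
S = -25 (S = 2 + (½)*(-54) = 2 - 27 = -25)
Q = -874 (Q = (-38 - 517) - 319 = -555 - 319 = -874)
D(V, h) = -19 (D(V, h) = -12 - 7 = -19)
(Q + 1662) + D(-31, S) = (-874 + 1662) - 19 = 788 - 19 = 769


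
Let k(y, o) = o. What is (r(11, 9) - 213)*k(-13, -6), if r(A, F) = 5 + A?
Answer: 1182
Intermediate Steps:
(r(11, 9) - 213)*k(-13, -6) = ((5 + 11) - 213)*(-6) = (16 - 213)*(-6) = -197*(-6) = 1182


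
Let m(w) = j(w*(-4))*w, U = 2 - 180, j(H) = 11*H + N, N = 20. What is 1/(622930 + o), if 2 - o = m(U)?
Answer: 1/2020588 ≈ 4.9491e-7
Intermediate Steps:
j(H) = 20 + 11*H (j(H) = 11*H + 20 = 20 + 11*H)
U = -178
m(w) = w*(20 - 44*w) (m(w) = (20 + 11*(w*(-4)))*w = (20 + 11*(-4*w))*w = (20 - 44*w)*w = w*(20 - 44*w))
o = 1397658 (o = 2 - 4*(-178)*(5 - 11*(-178)) = 2 - 4*(-178)*(5 + 1958) = 2 - 4*(-178)*1963 = 2 - 1*(-1397656) = 2 + 1397656 = 1397658)
1/(622930 + o) = 1/(622930 + 1397658) = 1/2020588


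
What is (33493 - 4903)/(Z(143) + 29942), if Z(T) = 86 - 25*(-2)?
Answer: 4765/5013 ≈ 0.95053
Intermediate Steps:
Z(T) = 136 (Z(T) = 86 + 50 = 136)
(33493 - 4903)/(Z(143) + 29942) = (33493 - 4903)/(136 + 29942) = 28590/30078 = 28590*(1/30078) = 4765/5013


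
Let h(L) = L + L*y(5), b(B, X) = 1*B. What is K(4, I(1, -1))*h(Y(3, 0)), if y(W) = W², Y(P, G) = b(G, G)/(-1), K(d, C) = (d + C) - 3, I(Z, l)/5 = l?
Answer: 0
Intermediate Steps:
b(B, X) = B
I(Z, l) = 5*l
K(d, C) = -3 + C + d (K(d, C) = (C + d) - 3 = -3 + C + d)
Y(P, G) = -G (Y(P, G) = G/(-1) = G*(-1) = -G)
h(L) = 26*L (h(L) = L + L*5² = L + L*25 = L + 25*L = 26*L)
K(4, I(1, -1))*h(Y(3, 0)) = (-3 + 5*(-1) + 4)*(26*(-1*0)) = (-3 - 5 + 4)*(26*0) = -4*0 = 0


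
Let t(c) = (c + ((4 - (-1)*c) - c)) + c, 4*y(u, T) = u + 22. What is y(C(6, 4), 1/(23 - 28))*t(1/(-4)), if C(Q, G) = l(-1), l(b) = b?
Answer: 147/8 ≈ 18.375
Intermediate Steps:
C(Q, G) = -1
y(u, T) = 11/2 + u/4 (y(u, T) = (u + 22)/4 = (22 + u)/4 = 11/2 + u/4)
t(c) = 4 + 2*c (t(c) = (c + ((4 + c) - c)) + c = (c + 4) + c = (4 + c) + c = 4 + 2*c)
y(C(6, 4), 1/(23 - 28))*t(1/(-4)) = (11/2 + (¼)*(-1))*(4 + 2/(-4)) = (11/2 - ¼)*(4 + 2*(-¼)) = 21*(4 - ½)/4 = (21/4)*(7/2) = 147/8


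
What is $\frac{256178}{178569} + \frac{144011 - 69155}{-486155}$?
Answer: $\frac{111175254526}{86812212195} \approx 1.2806$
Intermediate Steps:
$\frac{256178}{178569} + \frac{144011 - 69155}{-486155} = 256178 \cdot \frac{1}{178569} + \left(144011 - 69155\right) \left(- \frac{1}{486155}\right) = \frac{256178}{178569} + 74856 \left(- \frac{1}{486155}\right) = \frac{256178}{178569} - \frac{74856}{486155} = \frac{111175254526}{86812212195}$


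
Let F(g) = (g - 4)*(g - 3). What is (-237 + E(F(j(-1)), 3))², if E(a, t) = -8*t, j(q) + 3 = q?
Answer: 68121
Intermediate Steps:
j(q) = -3 + q
F(g) = (-4 + g)*(-3 + g)
(-237 + E(F(j(-1)), 3))² = (-237 - 8*3)² = (-237 - 24)² = (-261)² = 68121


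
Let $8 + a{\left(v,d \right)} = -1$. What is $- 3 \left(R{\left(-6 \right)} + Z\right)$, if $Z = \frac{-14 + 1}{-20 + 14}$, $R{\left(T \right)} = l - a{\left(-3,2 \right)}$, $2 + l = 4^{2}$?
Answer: $- \frac{151}{2} \approx -75.5$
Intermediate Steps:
$a{\left(v,d \right)} = -9$ ($a{\left(v,d \right)} = -8 - 1 = -9$)
$l = 14$ ($l = -2 + 4^{2} = -2 + 16 = 14$)
$R{\left(T \right)} = 23$ ($R{\left(T \right)} = 14 - -9 = 14 + 9 = 23$)
$Z = \frac{13}{6}$ ($Z = - \frac{13}{-6} = \left(-13\right) \left(- \frac{1}{6}\right) = \frac{13}{6} \approx 2.1667$)
$- 3 \left(R{\left(-6 \right)} + Z\right) = - 3 \left(23 + \frac{13}{6}\right) = \left(-3\right) \frac{151}{6} = - \frac{151}{2}$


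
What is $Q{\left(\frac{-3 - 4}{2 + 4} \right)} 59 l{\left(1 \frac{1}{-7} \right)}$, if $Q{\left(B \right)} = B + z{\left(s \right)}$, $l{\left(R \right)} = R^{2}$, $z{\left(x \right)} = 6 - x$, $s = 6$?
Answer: $- \frac{59}{42} \approx -1.4048$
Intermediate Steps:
$Q{\left(B \right)} = B$ ($Q{\left(B \right)} = B + \left(6 - 6\right) = B + 0 = B$)
$Q{\left(\frac{-3 - 4}{2 + 4} \right)} 59 l{\left(1 \frac{1}{-7} \right)} = \frac{-3 - 4}{2 + 4} \cdot 59 \left(1 \frac{1}{-7}\right)^{2} = - \frac{7}{6} \cdot 59 \left(1 \left(- \frac{1}{7}\right)\right)^{2} = \left(-7\right) \frac{1}{6} \cdot 59 \left(- \frac{1}{7}\right)^{2} = \left(- \frac{7}{6}\right) 59 \cdot \frac{1}{49} = \left(- \frac{413}{6}\right) \frac{1}{49} = - \frac{59}{42}$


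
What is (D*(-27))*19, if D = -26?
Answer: 13338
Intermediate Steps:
(D*(-27))*19 = -26*(-27)*19 = 702*19 = 13338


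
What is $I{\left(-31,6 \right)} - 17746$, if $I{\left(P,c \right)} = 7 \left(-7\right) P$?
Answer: $-16227$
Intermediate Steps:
$I{\left(P,c \right)} = - 49 P$
$I{\left(-31,6 \right)} - 17746 = \left(-49\right) \left(-31\right) - 17746 = 1519 - 17746 = -16227$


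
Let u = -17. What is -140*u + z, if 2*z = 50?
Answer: 2405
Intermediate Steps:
z = 25 (z = (½)*50 = 25)
-140*u + z = -140*(-17) + 25 = 2380 + 25 = 2405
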